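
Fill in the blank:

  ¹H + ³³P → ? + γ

Conserve mass number: 1 + 33 = A + 0, so A = 34.
Conserve atomic number: 1 + 15 = Z + 0, so Z = 16.
Z = 16 is sulfur, so the species is ³⁴S.

S-34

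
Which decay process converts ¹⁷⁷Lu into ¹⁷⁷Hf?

ΔA = 177 − 177 = 0; ΔZ = 72 − 71 = +1.
A is unchanged and Z rises by 1 — a neutron has become a proton (β⁻ decay).

beta-minus decay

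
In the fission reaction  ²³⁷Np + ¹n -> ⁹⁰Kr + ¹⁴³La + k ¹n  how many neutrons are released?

Conserve mass number: 238 = 90 + 143 + k, so k = 238 − 233 = 5.
Check atomic number: 93 = 36 + 57 + 0 = 93. ✓

5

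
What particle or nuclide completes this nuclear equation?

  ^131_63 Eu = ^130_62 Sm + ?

Conserve mass number: 131 = 130 + A, so A = 1.
Conserve atomic number: 63 = 62 + Z, so Z = 1.
A = 1 and Z = 1 is ^1_1 H — a proton.

proton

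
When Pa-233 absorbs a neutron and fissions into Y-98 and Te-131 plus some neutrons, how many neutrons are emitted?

Conserve mass number: 234 = 98 + 131 + k, so k = 234 − 229 = 5.
Check atomic number: 91 = 39 + 52 + 0 = 91. ✓

5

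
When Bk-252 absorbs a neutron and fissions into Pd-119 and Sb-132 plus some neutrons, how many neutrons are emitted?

Conserve mass number: 253 = 119 + 132 + k, so k = 253 − 251 = 2.
Check atomic number: 97 = 46 + 51 + 0 = 97. ✓

2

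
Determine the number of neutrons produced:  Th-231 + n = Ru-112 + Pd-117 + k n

Conserve mass number: 232 = 112 + 117 + k, so k = 232 − 229 = 3.
Check atomic number: 90 = 44 + 46 + 0 = 90. ✓

3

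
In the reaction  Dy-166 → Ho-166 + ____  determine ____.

beta-minus particle

Conserve mass number: 166 = 166 + A, so A = 0.
Conserve atomic number: 66 = 67 + Z, so Z = -1.
A = 0 and Z = -1 is e⁻ — a beta-minus particle.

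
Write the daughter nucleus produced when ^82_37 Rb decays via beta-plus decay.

Kr-82

Beta-plus decay: mass number changes by +0, atomic number by -1.
A: 82 = 82; Z: 37 − 1 = 36.
Z = 36 is krypton, so the daughter is ^82_36 Kr.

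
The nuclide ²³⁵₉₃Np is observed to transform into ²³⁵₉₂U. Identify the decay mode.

beta-plus decay or electron capture

ΔA = 235 − 235 = 0; ΔZ = 92 − 93 = -1.
A is unchanged and Z drops by 1 — a proton has become a neutron (β⁺ emission or electron capture).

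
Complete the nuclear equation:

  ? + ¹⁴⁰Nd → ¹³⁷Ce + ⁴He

Conserve mass number: A + 140 = 137 + 4, so A = 1.
Conserve atomic number: Z + 60 = 58 + 2, so Z = 0.
A = 1 and Z = 0 is ¹n — a neutron.

neutron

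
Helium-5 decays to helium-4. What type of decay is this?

neutron emission

ΔA = 4 − 5 = -1; ΔZ = 2 − 2 = +0.
A drops by 1 with Z unchanged — a neutron was emitted.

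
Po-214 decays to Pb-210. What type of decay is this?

alpha decay

ΔA = 210 − 214 = -4; ΔZ = 82 − 84 = -2.
A drops by 4 and Z drops by 2 — the signature of alpha emission.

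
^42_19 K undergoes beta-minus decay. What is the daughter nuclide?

Beta-minus decay: mass number changes by +0, atomic number by +1.
A: 42 = 42; Z: 19 + 1 = 20.
Z = 20 is calcium, so the daughter is ^42_20 Ca.

Ca-42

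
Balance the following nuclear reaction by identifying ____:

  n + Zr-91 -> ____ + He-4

Sr-88

Conserve mass number: 1 + 91 = A + 4, so A = 88.
Conserve atomic number: 0 + 40 = Z + 2, so Z = 38.
Z = 38 is strontium, so the species is Sr-88.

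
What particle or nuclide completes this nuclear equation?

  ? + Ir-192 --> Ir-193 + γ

Conserve mass number: A + 192 = 193 + 0, so A = 1.
Conserve atomic number: Z + 77 = 77 + 0, so Z = 0.
A = 1 and Z = 0 is n — a neutron.

neutron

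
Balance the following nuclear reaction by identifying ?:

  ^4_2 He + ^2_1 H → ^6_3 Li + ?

Conserve mass number: 4 + 2 = 6 + A, so A = 0.
Conserve atomic number: 2 + 1 = 3 + Z, so Z = 0.
A = 0 and Z = 0 is ^0_0 γ — a gamma ray.

gamma ray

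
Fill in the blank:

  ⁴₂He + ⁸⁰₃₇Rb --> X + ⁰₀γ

Y-84

Conserve mass number: 4 + 80 = A + 0, so A = 84.
Conserve atomic number: 2 + 37 = Z + 0, so Z = 39.
Z = 39 is yttrium, so the species is ⁸⁴₃₉Y.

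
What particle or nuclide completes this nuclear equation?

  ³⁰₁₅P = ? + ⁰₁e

Si-30

Conserve mass number: 30 = A + 0, so A = 30.
Conserve atomic number: 15 = Z + 1, so Z = 14.
Z = 14 is silicon, so the species is ³⁰₁₄Si.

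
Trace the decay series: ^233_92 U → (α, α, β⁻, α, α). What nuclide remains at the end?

Start: (A, Z) = (233, 92).
After α: (229, 90).
After α: (225, 88).
After β⁻: (225, 89).
After α: (221, 87).
After α: (217, 85).
Z = 85 is astatine.

At-217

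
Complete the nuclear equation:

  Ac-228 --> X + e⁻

Th-228

Conserve mass number: 228 = A + 0, so A = 228.
Conserve atomic number: 89 = Z − 1, so Z = 90.
Z = 90 is thorium, so the species is Th-228.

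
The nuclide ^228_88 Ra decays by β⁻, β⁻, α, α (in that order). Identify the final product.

Rn-220

Start: (A, Z) = (228, 88).
After β⁻: (228, 89).
After β⁻: (228, 90).
After α: (224, 88).
After α: (220, 86).
Z = 86 is radon.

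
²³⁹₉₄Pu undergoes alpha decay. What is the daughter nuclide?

U-235

Alpha decay: mass number changes by -4, atomic number by -2.
A: 239 − 4 = 235; Z: 94 − 2 = 92.
Z = 92 is uranium, so the daughter is ²³⁵₉₂U.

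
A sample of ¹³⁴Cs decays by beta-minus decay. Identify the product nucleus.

Ba-134

Beta-minus decay: mass number changes by +0, atomic number by +1.
A: 134 = 134; Z: 55 + 1 = 56.
Z = 56 is barium, so the daughter is ¹³⁴Ba.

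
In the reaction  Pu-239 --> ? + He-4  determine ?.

Conserve mass number: 239 = A + 4, so A = 235.
Conserve atomic number: 94 = Z + 2, so Z = 92.
Z = 92 is uranium, so the species is U-235.

U-235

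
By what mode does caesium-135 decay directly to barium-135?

beta-minus decay

ΔA = 135 − 135 = 0; ΔZ = 56 − 55 = +1.
A is unchanged and Z rises by 1 — a neutron has become a proton (β⁻ decay).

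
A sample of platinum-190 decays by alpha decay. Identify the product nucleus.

Alpha decay: mass number changes by -4, atomic number by -2.
A: 190 − 4 = 186; Z: 78 − 2 = 76.
Z = 76 is osmium, so the daughter is osmium-186.

Os-186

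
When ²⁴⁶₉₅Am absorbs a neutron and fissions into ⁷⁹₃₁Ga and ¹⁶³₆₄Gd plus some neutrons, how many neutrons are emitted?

Conserve mass number: 247 = 79 + 163 + k, so k = 247 − 242 = 5.
Check atomic number: 95 = 31 + 64 + 0 = 95. ✓

5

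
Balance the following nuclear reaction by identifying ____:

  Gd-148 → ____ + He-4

Sm-144

Conserve mass number: 148 = A + 4, so A = 144.
Conserve atomic number: 64 = Z + 2, so Z = 62.
Z = 62 is samarium, so the species is Sm-144.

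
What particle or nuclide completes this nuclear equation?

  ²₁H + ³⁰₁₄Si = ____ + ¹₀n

Conserve mass number: 2 + 30 = A + 1, so A = 31.
Conserve atomic number: 1 + 14 = Z + 0, so Z = 15.
Z = 15 is phosphorus, so the species is ³¹₁₅P.

P-31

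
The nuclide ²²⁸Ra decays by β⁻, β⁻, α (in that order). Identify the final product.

Ra-224

Start: (A, Z) = (228, 88).
After β⁻: (228, 89).
After β⁻: (228, 90).
After α: (224, 88).
Z = 88 is radium.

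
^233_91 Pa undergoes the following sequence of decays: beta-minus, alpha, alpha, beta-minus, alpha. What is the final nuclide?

Start: (A, Z) = (233, 91).
After β⁻: (233, 92).
After α: (229, 90).
After α: (225, 88).
After β⁻: (225, 89).
After α: (221, 87).
Z = 87 is francium.

Fr-221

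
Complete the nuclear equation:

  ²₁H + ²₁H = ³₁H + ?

Conserve mass number: 2 + 2 = 3 + A, so A = 1.
Conserve atomic number: 1 + 1 = 1 + Z, so Z = 1.
A = 1 and Z = 1 is ¹₁H — a proton.

proton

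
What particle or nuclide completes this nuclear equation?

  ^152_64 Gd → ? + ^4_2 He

Sm-148

Conserve mass number: 152 = A + 4, so A = 148.
Conserve atomic number: 64 = Z + 2, so Z = 62.
Z = 62 is samarium, so the species is ^148_62 Sm.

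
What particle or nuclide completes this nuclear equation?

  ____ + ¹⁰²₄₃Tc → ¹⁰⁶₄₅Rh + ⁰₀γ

alpha particle

Conserve mass number: A + 102 = 106 + 0, so A = 4.
Conserve atomic number: Z + 43 = 45 + 0, so Z = 2.
A = 4 and Z = 2 is ⁴₂He — an alpha particle.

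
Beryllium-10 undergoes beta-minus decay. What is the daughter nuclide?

Beta-minus decay: mass number changes by +0, atomic number by +1.
A: 10 = 10; Z: 4 + 1 = 5.
Z = 5 is boron, so the daughter is boron-10.

B-10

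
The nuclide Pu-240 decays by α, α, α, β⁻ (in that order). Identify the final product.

Start: (A, Z) = (240, 94).
After α: (236, 92).
After α: (232, 90).
After α: (228, 88).
After β⁻: (228, 89).
Z = 89 is actinium.

Ac-228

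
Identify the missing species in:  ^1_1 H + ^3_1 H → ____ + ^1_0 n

He-3

Conserve mass number: 1 + 3 = A + 1, so A = 3.
Conserve atomic number: 1 + 1 = Z + 0, so Z = 2.
Z = 2 is helium, so the species is ^3_2 He.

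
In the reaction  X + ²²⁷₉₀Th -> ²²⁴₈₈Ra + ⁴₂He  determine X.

Conserve mass number: A + 227 = 224 + 4, so A = 1.
Conserve atomic number: Z + 90 = 88 + 2, so Z = 0.
A = 1 and Z = 0 is ¹₀n — a neutron.

neutron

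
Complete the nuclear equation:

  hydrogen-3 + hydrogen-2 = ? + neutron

Conserve mass number: 3 + 2 = A + 1, so A = 4.
Conserve atomic number: 1 + 1 = Z + 0, so Z = 2.
A = 4 and Z = 2 is helium-4 — an alpha particle.

He-4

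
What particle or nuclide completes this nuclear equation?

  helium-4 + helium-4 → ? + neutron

Conserve mass number: 4 + 4 = A + 1, so A = 7.
Conserve atomic number: 2 + 2 = Z + 0, so Z = 4.
Z = 4 is beryllium, so the species is beryllium-7.

Be-7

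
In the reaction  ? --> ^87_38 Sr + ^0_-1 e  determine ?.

Rb-87

Conserve mass number: A = 87 + 0, so A = 87.
Conserve atomic number: Z = 38 − 1, so Z = 37.
Z = 37 is rubidium, so the species is ^87_37 Rb.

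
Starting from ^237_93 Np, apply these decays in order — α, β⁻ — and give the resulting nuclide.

Start: (A, Z) = (237, 93).
After α: (233, 91).
After β⁻: (233, 92).
Z = 92 is uranium.

U-233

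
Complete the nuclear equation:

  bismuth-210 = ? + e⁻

Conserve mass number: 210 = A + 0, so A = 210.
Conserve atomic number: 83 = Z − 1, so Z = 84.
Z = 84 is polonium, so the species is polonium-210.

Po-210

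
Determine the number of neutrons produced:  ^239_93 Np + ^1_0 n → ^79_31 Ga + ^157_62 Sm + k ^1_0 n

Conserve mass number: 240 = 79 + 157 + k, so k = 240 − 236 = 4.
Check atomic number: 93 = 31 + 62 + 0 = 93. ✓

4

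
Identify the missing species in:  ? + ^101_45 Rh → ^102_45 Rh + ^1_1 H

Conserve mass number: A + 101 = 102 + 1, so A = 2.
Conserve atomic number: Z + 45 = 45 + 1, so Z = 1.
A = 2 and Z = 1 is ^2_1 H — a deuteron.

deuteron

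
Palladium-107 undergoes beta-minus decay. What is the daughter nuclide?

Ag-107

Beta-minus decay: mass number changes by +0, atomic number by +1.
A: 107 = 107; Z: 46 + 1 = 47.
Z = 47 is silver, so the daughter is silver-107.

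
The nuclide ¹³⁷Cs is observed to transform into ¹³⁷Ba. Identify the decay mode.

beta-minus decay

ΔA = 137 − 137 = 0; ΔZ = 56 − 55 = +1.
A is unchanged and Z rises by 1 — a neutron has become a proton (β⁻ decay).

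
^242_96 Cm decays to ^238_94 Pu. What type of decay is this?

ΔA = 238 − 242 = -4; ΔZ = 94 − 96 = -2.
A drops by 4 and Z drops by 2 — the signature of alpha emission.

alpha decay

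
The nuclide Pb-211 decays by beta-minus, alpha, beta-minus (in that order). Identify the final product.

Pb-207

Start: (A, Z) = (211, 82).
After β⁻: (211, 83).
After α: (207, 81).
After β⁻: (207, 82).
Z = 82 is lead.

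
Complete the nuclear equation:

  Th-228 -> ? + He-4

Ra-224

Conserve mass number: 228 = A + 4, so A = 224.
Conserve atomic number: 90 = Z + 2, so Z = 88.
Z = 88 is radium, so the species is Ra-224.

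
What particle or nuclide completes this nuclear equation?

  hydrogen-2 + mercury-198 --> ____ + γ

Conserve mass number: 2 + 198 = A + 0, so A = 200.
Conserve atomic number: 1 + 80 = Z + 0, so Z = 81.
Z = 81 is thallium, so the species is thallium-200.

Tl-200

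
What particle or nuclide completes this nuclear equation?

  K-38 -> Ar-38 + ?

Conserve mass number: 38 = 38 + A, so A = 0.
Conserve atomic number: 19 = 18 + Z, so Z = 1.
A = 0 and Z = 1 is e⁺ — a positron.

positron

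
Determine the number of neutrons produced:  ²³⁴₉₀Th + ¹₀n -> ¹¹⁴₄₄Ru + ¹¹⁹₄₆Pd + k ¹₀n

2

Conserve mass number: 235 = 114 + 119 + k, so k = 235 − 233 = 2.
Check atomic number: 90 = 44 + 46 + 0 = 90. ✓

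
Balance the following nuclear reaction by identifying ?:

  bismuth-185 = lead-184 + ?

proton

Conserve mass number: 185 = 184 + A, so A = 1.
Conserve atomic number: 83 = 82 + Z, so Z = 1.
A = 1 and Z = 1 is hydrogen-1 — a proton.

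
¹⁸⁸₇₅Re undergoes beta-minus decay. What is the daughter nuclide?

Beta-minus decay: mass number changes by +0, atomic number by +1.
A: 188 = 188; Z: 75 + 1 = 76.
Z = 76 is osmium, so the daughter is ¹⁸⁸₇₆Os.

Os-188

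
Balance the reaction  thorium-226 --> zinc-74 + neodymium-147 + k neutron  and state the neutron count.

Conserve mass number: 226 = 74 + 147 + k, so k = 226 − 221 = 5.
Check atomic number: 90 = 30 + 60 + 0 = 90. ✓

5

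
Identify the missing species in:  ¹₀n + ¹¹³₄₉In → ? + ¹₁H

Cd-113

Conserve mass number: 1 + 113 = A + 1, so A = 113.
Conserve atomic number: 0 + 49 = Z + 1, so Z = 48.
Z = 48 is cadmium, so the species is ¹¹³₄₈Cd.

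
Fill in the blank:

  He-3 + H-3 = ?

Conserve mass number: 3 + 3 = A, so A = 6.
Conserve atomic number: 2 + 1 = Z, so Z = 3.
Z = 3 is lithium, so the species is Li-6.

Li-6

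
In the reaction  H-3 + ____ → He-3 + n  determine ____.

Conserve mass number: 3 + A = 3 + 1, so A = 1.
Conserve atomic number: 1 + Z = 2 + 0, so Z = 1.
A = 1 and Z = 1 is H-1 — a proton.

proton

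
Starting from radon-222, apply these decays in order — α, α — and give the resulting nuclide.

Pb-214

Start: (A, Z) = (222, 86).
After α: (218, 84).
After α: (214, 82).
Z = 82 is lead.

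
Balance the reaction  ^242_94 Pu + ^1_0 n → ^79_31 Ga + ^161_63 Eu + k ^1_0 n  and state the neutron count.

3

Conserve mass number: 243 = 79 + 161 + k, so k = 243 − 240 = 3.
Check atomic number: 94 = 31 + 63 + 0 = 94. ✓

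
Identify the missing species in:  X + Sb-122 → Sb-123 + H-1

Conserve mass number: A + 122 = 123 + 1, so A = 2.
Conserve atomic number: Z + 51 = 51 + 1, so Z = 1.
A = 2 and Z = 1 is H-2 — a deuteron.

deuteron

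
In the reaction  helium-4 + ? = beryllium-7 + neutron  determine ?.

Conserve mass number: 4 + A = 7 + 1, so A = 4.
Conserve atomic number: 2 + Z = 4 + 0, so Z = 2.
A = 4 and Z = 2 is helium-4 — an alpha particle.

alpha particle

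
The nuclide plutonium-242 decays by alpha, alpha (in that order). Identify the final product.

Start: (A, Z) = (242, 94).
After α: (238, 92).
After α: (234, 90).
Z = 90 is thorium.

Th-234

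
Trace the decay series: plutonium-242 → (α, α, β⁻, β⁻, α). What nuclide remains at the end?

Th-230

Start: (A, Z) = (242, 94).
After α: (238, 92).
After α: (234, 90).
After β⁻: (234, 91).
After β⁻: (234, 92).
After α: (230, 90).
Z = 90 is thorium.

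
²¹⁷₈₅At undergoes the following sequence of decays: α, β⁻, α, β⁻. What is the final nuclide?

Start: (A, Z) = (217, 85).
After α: (213, 83).
After β⁻: (213, 84).
After α: (209, 82).
After β⁻: (209, 83).
Z = 83 is bismuth.

Bi-209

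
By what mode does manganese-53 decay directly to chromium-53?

ΔA = 53 − 53 = 0; ΔZ = 24 − 25 = -1.
A is unchanged and Z drops by 1 — a proton has become a neutron (β⁺ emission or electron capture).

beta-plus decay or electron capture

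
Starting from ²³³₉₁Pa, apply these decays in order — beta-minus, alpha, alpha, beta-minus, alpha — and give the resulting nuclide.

Start: (A, Z) = (233, 91).
After β⁻: (233, 92).
After α: (229, 90).
After α: (225, 88).
After β⁻: (225, 89).
After α: (221, 87).
Z = 87 is francium.

Fr-221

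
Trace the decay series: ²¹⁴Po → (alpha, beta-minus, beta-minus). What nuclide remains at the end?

Start: (A, Z) = (214, 84).
After α: (210, 82).
After β⁻: (210, 83).
After β⁻: (210, 84).
Z = 84 is polonium.

Po-210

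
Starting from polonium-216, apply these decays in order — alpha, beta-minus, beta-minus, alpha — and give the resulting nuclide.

Pb-208

Start: (A, Z) = (216, 84).
After α: (212, 82).
After β⁻: (212, 83).
After β⁻: (212, 84).
After α: (208, 82).
Z = 82 is lead.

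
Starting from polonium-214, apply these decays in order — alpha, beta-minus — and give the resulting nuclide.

Start: (A, Z) = (214, 84).
After α: (210, 82).
After β⁻: (210, 83).
Z = 83 is bismuth.

Bi-210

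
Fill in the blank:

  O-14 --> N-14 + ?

Conserve mass number: 14 = 14 + A, so A = 0.
Conserve atomic number: 8 = 7 + Z, so Z = 1.
A = 0 and Z = 1 is e⁺ — a positron.

positron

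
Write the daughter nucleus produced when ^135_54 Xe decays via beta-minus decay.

Cs-135

Beta-minus decay: mass number changes by +0, atomic number by +1.
A: 135 = 135; Z: 54 + 1 = 55.
Z = 55 is caesium, so the daughter is ^135_55 Cs.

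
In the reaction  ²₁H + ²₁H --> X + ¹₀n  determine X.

He-3

Conserve mass number: 2 + 2 = A + 1, so A = 3.
Conserve atomic number: 1 + 1 = Z + 0, so Z = 2.
Z = 2 is helium, so the species is ³₂He.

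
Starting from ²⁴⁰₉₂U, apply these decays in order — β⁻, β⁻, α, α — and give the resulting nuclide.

Th-232

Start: (A, Z) = (240, 92).
After β⁻: (240, 93).
After β⁻: (240, 94).
After α: (236, 92).
After α: (232, 90).
Z = 90 is thorium.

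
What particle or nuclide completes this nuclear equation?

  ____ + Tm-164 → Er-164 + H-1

Conserve mass number: A + 164 = 164 + 1, so A = 1.
Conserve atomic number: Z + 69 = 68 + 1, so Z = 0.
A = 1 and Z = 0 is n — a neutron.

neutron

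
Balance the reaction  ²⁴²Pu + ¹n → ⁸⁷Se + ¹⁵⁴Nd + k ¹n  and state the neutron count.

2

Conserve mass number: 243 = 87 + 154 + k, so k = 243 − 241 = 2.
Check atomic number: 94 = 34 + 60 + 0 = 94. ✓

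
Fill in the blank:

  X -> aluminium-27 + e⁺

Conserve mass number: A = 27 + 0, so A = 27.
Conserve atomic number: Z = 13 + 1, so Z = 14.
Z = 14 is silicon, so the species is silicon-27.

Si-27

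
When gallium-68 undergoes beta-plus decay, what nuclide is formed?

Beta-plus decay: mass number changes by +0, atomic number by -1.
A: 68 = 68; Z: 31 − 1 = 30.
Z = 30 is zinc, so the daughter is zinc-68.

Zn-68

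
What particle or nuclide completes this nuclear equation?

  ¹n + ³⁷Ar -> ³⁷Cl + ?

proton

Conserve mass number: 1 + 37 = 37 + A, so A = 1.
Conserve atomic number: 0 + 18 = 17 + Z, so Z = 1.
A = 1 and Z = 1 is ¹H — a proton.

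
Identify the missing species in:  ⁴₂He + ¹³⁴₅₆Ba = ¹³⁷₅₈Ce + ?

Conserve mass number: 4 + 134 = 137 + A, so A = 1.
Conserve atomic number: 2 + 56 = 58 + Z, so Z = 0.
A = 1 and Z = 0 is ¹₀n — a neutron.

neutron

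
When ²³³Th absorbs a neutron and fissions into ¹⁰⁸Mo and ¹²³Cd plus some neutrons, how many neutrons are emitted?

3

Conserve mass number: 234 = 108 + 123 + k, so k = 234 − 231 = 3.
Check atomic number: 90 = 42 + 48 + 0 = 90. ✓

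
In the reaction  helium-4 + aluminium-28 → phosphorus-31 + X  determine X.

Conserve mass number: 4 + 28 = 31 + A, so A = 1.
Conserve atomic number: 2 + 13 = 15 + Z, so Z = 0.
A = 1 and Z = 0 is neutron — a neutron.

neutron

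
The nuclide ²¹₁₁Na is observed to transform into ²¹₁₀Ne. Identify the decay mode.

beta-plus decay or electron capture

ΔA = 21 − 21 = 0; ΔZ = 10 − 11 = -1.
A is unchanged and Z drops by 1 — a proton has become a neutron (β⁺ emission or electron capture).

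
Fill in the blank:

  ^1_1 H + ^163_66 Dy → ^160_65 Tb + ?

alpha particle

Conserve mass number: 1 + 163 = 160 + A, so A = 4.
Conserve atomic number: 1 + 66 = 65 + Z, so Z = 2.
A = 4 and Z = 2 is ^4_2 He — an alpha particle.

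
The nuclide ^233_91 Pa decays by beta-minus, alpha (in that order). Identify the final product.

Start: (A, Z) = (233, 91).
After β⁻: (233, 92).
After α: (229, 90).
Z = 90 is thorium.

Th-229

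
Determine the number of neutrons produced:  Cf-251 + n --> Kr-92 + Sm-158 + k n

2

Conserve mass number: 252 = 92 + 158 + k, so k = 252 − 250 = 2.
Check atomic number: 98 = 36 + 62 + 0 = 98. ✓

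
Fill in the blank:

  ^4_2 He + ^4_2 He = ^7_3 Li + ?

Conserve mass number: 4 + 4 = 7 + A, so A = 1.
Conserve atomic number: 2 + 2 = 3 + Z, so Z = 1.
A = 1 and Z = 1 is ^1_1 H — a proton.

proton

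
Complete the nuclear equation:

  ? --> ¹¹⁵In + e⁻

Cd-115

Conserve mass number: A = 115 + 0, so A = 115.
Conserve atomic number: Z = 49 − 1, so Z = 48.
Z = 48 is cadmium, so the species is ¹¹⁵Cd.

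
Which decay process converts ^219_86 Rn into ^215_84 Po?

alpha decay

ΔA = 215 − 219 = -4; ΔZ = 84 − 86 = -2.
A drops by 4 and Z drops by 2 — the signature of alpha emission.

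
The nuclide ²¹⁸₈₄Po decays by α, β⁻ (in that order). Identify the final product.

Bi-214

Start: (A, Z) = (218, 84).
After α: (214, 82).
After β⁻: (214, 83).
Z = 83 is bismuth.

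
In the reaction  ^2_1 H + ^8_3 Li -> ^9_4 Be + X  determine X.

neutron

Conserve mass number: 2 + 8 = 9 + A, so A = 1.
Conserve atomic number: 1 + 3 = 4 + Z, so Z = 0.
A = 1 and Z = 0 is ^1_0 n — a neutron.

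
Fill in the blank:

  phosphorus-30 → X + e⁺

Si-30

Conserve mass number: 30 = A + 0, so A = 30.
Conserve atomic number: 15 = Z + 1, so Z = 14.
Z = 14 is silicon, so the species is silicon-30.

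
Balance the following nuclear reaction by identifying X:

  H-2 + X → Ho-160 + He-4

Conserve mass number: 2 + A = 160 + 4, so A = 162.
Conserve atomic number: 1 + Z = 67 + 2, so Z = 68.
Z = 68 is erbium, so the species is Er-162.

Er-162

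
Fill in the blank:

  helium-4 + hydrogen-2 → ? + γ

Conserve mass number: 4 + 2 = A + 0, so A = 6.
Conserve atomic number: 2 + 1 = Z + 0, so Z = 3.
Z = 3 is lithium, so the species is lithium-6.

Li-6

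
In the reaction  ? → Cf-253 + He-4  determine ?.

Conserve mass number: A = 253 + 4, so A = 257.
Conserve atomic number: Z = 98 + 2, so Z = 100.
Z = 100 is fermium, so the species is Fm-257.

Fm-257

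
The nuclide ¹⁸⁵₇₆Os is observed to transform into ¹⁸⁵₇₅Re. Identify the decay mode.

beta-plus decay or electron capture

ΔA = 185 − 185 = 0; ΔZ = 75 − 76 = -1.
A is unchanged and Z drops by 1 — a proton has become a neutron (β⁺ emission or electron capture).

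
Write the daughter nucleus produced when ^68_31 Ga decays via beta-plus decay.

Beta-plus decay: mass number changes by +0, atomic number by -1.
A: 68 = 68; Z: 31 − 1 = 30.
Z = 30 is zinc, so the daughter is ^68_30 Zn.

Zn-68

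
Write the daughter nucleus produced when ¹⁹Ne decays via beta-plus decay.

F-19

Beta-plus decay: mass number changes by +0, atomic number by -1.
A: 19 = 19; Z: 10 − 1 = 9.
Z = 9 is fluorine, so the daughter is ¹⁹F.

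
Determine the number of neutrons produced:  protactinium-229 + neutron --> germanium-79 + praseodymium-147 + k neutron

4

Conserve mass number: 230 = 79 + 147 + k, so k = 230 − 226 = 4.
Check atomic number: 91 = 32 + 59 + 0 = 91. ✓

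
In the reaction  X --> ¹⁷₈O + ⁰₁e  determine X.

F-17

Conserve mass number: A = 17 + 0, so A = 17.
Conserve atomic number: Z = 8 + 1, so Z = 9.
Z = 9 is fluorine, so the species is ¹⁷₉F.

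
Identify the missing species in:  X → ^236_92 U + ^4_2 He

Pu-240

Conserve mass number: A = 236 + 4, so A = 240.
Conserve atomic number: Z = 92 + 2, so Z = 94.
Z = 94 is plutonium, so the species is ^240_94 Pu.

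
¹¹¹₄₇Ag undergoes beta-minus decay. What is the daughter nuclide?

Cd-111

Beta-minus decay: mass number changes by +0, atomic number by +1.
A: 111 = 111; Z: 47 + 1 = 48.
Z = 48 is cadmium, so the daughter is ¹¹¹₄₈Cd.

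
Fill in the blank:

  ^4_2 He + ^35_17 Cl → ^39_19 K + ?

Conserve mass number: 4 + 35 = 39 + A, so A = 0.
Conserve atomic number: 2 + 17 = 19 + Z, so Z = 0.
A = 0 and Z = 0 is ^0_0 γ — a gamma ray.

gamma ray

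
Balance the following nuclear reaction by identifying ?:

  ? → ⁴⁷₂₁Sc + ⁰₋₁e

Conserve mass number: A = 47 + 0, so A = 47.
Conserve atomic number: Z = 21 − 1, so Z = 20.
Z = 20 is calcium, so the species is ⁴⁷₂₀Ca.

Ca-47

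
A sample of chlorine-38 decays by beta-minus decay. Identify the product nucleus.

Beta-minus decay: mass number changes by +0, atomic number by +1.
A: 38 = 38; Z: 17 + 1 = 18.
Z = 18 is argon, so the daughter is argon-38.

Ar-38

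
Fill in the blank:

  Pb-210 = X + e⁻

Conserve mass number: 210 = A + 0, so A = 210.
Conserve atomic number: 82 = Z − 1, so Z = 83.
Z = 83 is bismuth, so the species is Bi-210.

Bi-210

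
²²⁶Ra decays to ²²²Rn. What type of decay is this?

ΔA = 222 − 226 = -4; ΔZ = 86 − 88 = -2.
A drops by 4 and Z drops by 2 — the signature of alpha emission.

alpha decay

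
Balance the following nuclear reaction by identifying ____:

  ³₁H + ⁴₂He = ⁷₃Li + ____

gamma ray

Conserve mass number: 3 + 4 = 7 + A, so A = 0.
Conserve atomic number: 1 + 2 = 3 + Z, so Z = 0.
A = 0 and Z = 0 is ⁰₀γ — a gamma ray.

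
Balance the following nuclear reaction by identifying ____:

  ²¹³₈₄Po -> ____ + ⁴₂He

Conserve mass number: 213 = A + 4, so A = 209.
Conserve atomic number: 84 = Z + 2, so Z = 82.
Z = 82 is lead, so the species is ²⁰⁹₈₂Pb.

Pb-209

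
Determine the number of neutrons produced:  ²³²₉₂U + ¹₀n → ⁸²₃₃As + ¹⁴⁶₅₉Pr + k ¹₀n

5

Conserve mass number: 233 = 82 + 146 + k, so k = 233 − 228 = 5.
Check atomic number: 92 = 33 + 59 + 0 = 92. ✓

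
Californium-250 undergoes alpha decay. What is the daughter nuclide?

Cm-246

Alpha decay: mass number changes by -4, atomic number by -2.
A: 250 − 4 = 246; Z: 98 − 2 = 96.
Z = 96 is curium, so the daughter is curium-246.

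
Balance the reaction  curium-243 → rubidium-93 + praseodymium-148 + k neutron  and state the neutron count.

Conserve mass number: 243 = 93 + 148 + k, so k = 243 − 241 = 2.
Check atomic number: 96 = 37 + 59 + 0 = 96. ✓

2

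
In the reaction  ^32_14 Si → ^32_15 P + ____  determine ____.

Conserve mass number: 32 = 32 + A, so A = 0.
Conserve atomic number: 14 = 15 + Z, so Z = -1.
A = 0 and Z = -1 is ^0_-1 e — a beta-minus particle.

beta-minus particle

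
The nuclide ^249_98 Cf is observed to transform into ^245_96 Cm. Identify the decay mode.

ΔA = 245 − 249 = -4; ΔZ = 96 − 98 = -2.
A drops by 4 and Z drops by 2 — the signature of alpha emission.

alpha decay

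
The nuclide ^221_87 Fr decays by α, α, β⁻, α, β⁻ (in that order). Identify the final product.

Start: (A, Z) = (221, 87).
After α: (217, 85).
After α: (213, 83).
After β⁻: (213, 84).
After α: (209, 82).
After β⁻: (209, 83).
Z = 83 is bismuth.

Bi-209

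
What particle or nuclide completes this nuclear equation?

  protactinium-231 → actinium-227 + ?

alpha particle

Conserve mass number: 231 = 227 + A, so A = 4.
Conserve atomic number: 91 = 89 + Z, so Z = 2.
A = 4 and Z = 2 is helium-4 — an alpha particle.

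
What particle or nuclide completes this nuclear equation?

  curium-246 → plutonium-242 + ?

Conserve mass number: 246 = 242 + A, so A = 4.
Conserve atomic number: 96 = 94 + Z, so Z = 2.
A = 4 and Z = 2 is helium-4 — an alpha particle.

alpha particle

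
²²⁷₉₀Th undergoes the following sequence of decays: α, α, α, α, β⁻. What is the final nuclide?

Start: (A, Z) = (227, 90).
After α: (223, 88).
After α: (219, 86).
After α: (215, 84).
After α: (211, 82).
After β⁻: (211, 83).
Z = 83 is bismuth.

Bi-211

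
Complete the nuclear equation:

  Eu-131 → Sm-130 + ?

proton

Conserve mass number: 131 = 130 + A, so A = 1.
Conserve atomic number: 63 = 62 + Z, so Z = 1.
A = 1 and Z = 1 is H-1 — a proton.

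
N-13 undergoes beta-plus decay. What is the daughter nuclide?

C-13

Beta-plus decay: mass number changes by +0, atomic number by -1.
A: 13 = 13; Z: 7 − 1 = 6.
Z = 6 is carbon, so the daughter is C-13.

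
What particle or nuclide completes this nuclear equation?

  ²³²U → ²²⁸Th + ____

alpha particle

Conserve mass number: 232 = 228 + A, so A = 4.
Conserve atomic number: 92 = 90 + Z, so Z = 2.
A = 4 and Z = 2 is ⁴He — an alpha particle.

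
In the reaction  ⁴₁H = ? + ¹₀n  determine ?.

Conserve mass number: 4 = A + 1, so A = 3.
Conserve atomic number: 1 = Z + 0, so Z = 1.
A = 3 and Z = 1 is ³₁H — a triton.

H-3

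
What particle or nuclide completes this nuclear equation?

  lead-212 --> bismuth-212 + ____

Conserve mass number: 212 = 212 + A, so A = 0.
Conserve atomic number: 82 = 83 + Z, so Z = -1.
A = 0 and Z = -1 is e⁻ — a beta-minus particle.

beta-minus particle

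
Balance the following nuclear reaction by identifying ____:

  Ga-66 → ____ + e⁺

Conserve mass number: 66 = A + 0, so A = 66.
Conserve atomic number: 31 = Z + 1, so Z = 30.
Z = 30 is zinc, so the species is Zn-66.

Zn-66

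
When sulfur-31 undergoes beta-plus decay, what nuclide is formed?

P-31

Beta-plus decay: mass number changes by +0, atomic number by -1.
A: 31 = 31; Z: 16 − 1 = 15.
Z = 15 is phosphorus, so the daughter is phosphorus-31.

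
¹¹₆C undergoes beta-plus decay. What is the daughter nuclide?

Beta-plus decay: mass number changes by +0, atomic number by -1.
A: 11 = 11; Z: 6 − 1 = 5.
Z = 5 is boron, so the daughter is ¹¹₅B.

B-11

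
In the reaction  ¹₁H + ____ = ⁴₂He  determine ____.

triton

Conserve mass number: 1 + A = 4, so A = 3.
Conserve atomic number: 1 + Z = 2, so Z = 1.
A = 3 and Z = 1 is ³₁H — a triton.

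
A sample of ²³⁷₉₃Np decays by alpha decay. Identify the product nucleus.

Alpha decay: mass number changes by -4, atomic number by -2.
A: 237 − 4 = 233; Z: 93 − 2 = 91.
Z = 91 is protactinium, so the daughter is ²³³₉₁Pa.

Pa-233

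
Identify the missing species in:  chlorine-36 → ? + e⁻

Ar-36

Conserve mass number: 36 = A + 0, so A = 36.
Conserve atomic number: 17 = Z − 1, so Z = 18.
Z = 18 is argon, so the species is argon-36.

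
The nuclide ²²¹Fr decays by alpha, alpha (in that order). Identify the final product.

Start: (A, Z) = (221, 87).
After α: (217, 85).
After α: (213, 83).
Z = 83 is bismuth.

Bi-213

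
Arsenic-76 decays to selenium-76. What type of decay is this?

ΔA = 76 − 76 = 0; ΔZ = 34 − 33 = +1.
A is unchanged and Z rises by 1 — a neutron has become a proton (β⁻ decay).

beta-minus decay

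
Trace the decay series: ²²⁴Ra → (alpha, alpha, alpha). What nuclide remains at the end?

Pb-212

Start: (A, Z) = (224, 88).
After α: (220, 86).
After α: (216, 84).
After α: (212, 82).
Z = 82 is lead.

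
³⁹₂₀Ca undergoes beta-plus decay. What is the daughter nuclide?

Beta-plus decay: mass number changes by +0, atomic number by -1.
A: 39 = 39; Z: 20 − 1 = 19.
Z = 19 is potassium, so the daughter is ³⁹₁₉K.

K-39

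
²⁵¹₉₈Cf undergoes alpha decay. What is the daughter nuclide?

Cm-247

Alpha decay: mass number changes by -4, atomic number by -2.
A: 251 − 4 = 247; Z: 98 − 2 = 96.
Z = 96 is curium, so the daughter is ²⁴⁷₉₆Cm.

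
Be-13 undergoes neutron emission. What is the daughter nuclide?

Neutron emission: mass number changes by -1, atomic number by +0.
A: 13 − 1 = 12; Z: 4 = 4.
Z = 4 is beryllium, so the daughter is Be-12.

Be-12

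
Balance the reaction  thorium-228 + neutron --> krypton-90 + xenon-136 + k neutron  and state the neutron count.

3

Conserve mass number: 229 = 90 + 136 + k, so k = 229 − 226 = 3.
Check atomic number: 90 = 36 + 54 + 0 = 90. ✓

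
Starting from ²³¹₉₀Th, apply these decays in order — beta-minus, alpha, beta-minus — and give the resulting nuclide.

Th-227

Start: (A, Z) = (231, 90).
After β⁻: (231, 91).
After α: (227, 89).
After β⁻: (227, 90).
Z = 90 is thorium.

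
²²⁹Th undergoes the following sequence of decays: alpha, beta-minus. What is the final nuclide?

Start: (A, Z) = (229, 90).
After α: (225, 88).
After β⁻: (225, 89).
Z = 89 is actinium.

Ac-225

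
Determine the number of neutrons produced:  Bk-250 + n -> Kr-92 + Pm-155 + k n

Conserve mass number: 251 = 92 + 155 + k, so k = 251 − 247 = 4.
Check atomic number: 97 = 36 + 61 + 0 = 97. ✓

4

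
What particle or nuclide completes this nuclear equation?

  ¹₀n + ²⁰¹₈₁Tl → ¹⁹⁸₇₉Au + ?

alpha particle

Conserve mass number: 1 + 201 = 198 + A, so A = 4.
Conserve atomic number: 0 + 81 = 79 + Z, so Z = 2.
A = 4 and Z = 2 is ⁴₂He — an alpha particle.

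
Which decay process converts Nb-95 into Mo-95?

ΔA = 95 − 95 = 0; ΔZ = 42 − 41 = +1.
A is unchanged and Z rises by 1 — a neutron has become a proton (β⁻ decay).

beta-minus decay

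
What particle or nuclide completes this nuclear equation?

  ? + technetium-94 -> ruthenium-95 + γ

Conserve mass number: A + 94 = 95 + 0, so A = 1.
Conserve atomic number: Z + 43 = 44 + 0, so Z = 1.
A = 1 and Z = 1 is hydrogen-1 — a proton.

proton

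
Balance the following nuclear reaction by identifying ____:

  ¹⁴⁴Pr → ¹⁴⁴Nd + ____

beta-minus particle

Conserve mass number: 144 = 144 + A, so A = 0.
Conserve atomic number: 59 = 60 + Z, so Z = -1.
A = 0 and Z = -1 is e⁻ — a beta-minus particle.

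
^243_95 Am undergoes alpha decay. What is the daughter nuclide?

Alpha decay: mass number changes by -4, atomic number by -2.
A: 243 − 4 = 239; Z: 95 − 2 = 93.
Z = 93 is neptunium, so the daughter is ^239_93 Np.

Np-239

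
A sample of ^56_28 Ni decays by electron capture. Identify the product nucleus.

Electron capture: mass number changes by +0, atomic number by -1.
A: 56 = 56; Z: 28 − 1 = 27.
Z = 27 is cobalt, so the daughter is ^56_27 Co.

Co-56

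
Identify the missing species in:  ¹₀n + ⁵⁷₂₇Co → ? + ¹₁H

Conserve mass number: 1 + 57 = A + 1, so A = 57.
Conserve atomic number: 0 + 27 = Z + 1, so Z = 26.
Z = 26 is iron, so the species is ⁵⁷₂₆Fe.

Fe-57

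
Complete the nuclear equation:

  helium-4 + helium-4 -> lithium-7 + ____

Conserve mass number: 4 + 4 = 7 + A, so A = 1.
Conserve atomic number: 2 + 2 = 3 + Z, so Z = 1.
A = 1 and Z = 1 is hydrogen-1 — a proton.

proton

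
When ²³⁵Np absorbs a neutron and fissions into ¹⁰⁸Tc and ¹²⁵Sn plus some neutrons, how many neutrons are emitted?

Conserve mass number: 236 = 108 + 125 + k, so k = 236 − 233 = 3.
Check atomic number: 93 = 43 + 50 + 0 = 93. ✓

3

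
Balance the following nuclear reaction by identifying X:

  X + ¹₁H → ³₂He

Conserve mass number: A + 1 = 3, so A = 2.
Conserve atomic number: Z + 1 = 2, so Z = 1.
A = 2 and Z = 1 is ²₁H — a deuteron.

deuteron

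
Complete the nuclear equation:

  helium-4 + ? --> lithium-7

Conserve mass number: 4 + A = 7, so A = 3.
Conserve atomic number: 2 + Z = 3, so Z = 1.
A = 3 and Z = 1 is hydrogen-3 — a triton.

triton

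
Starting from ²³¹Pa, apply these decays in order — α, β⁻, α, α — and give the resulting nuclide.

Start: (A, Z) = (231, 91).
After α: (227, 89).
After β⁻: (227, 90).
After α: (223, 88).
After α: (219, 86).
Z = 86 is radon.

Rn-219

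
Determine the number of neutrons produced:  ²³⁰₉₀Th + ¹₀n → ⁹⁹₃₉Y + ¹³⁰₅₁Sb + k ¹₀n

Conserve mass number: 231 = 99 + 130 + k, so k = 231 − 229 = 2.
Check atomic number: 90 = 39 + 51 + 0 = 90. ✓

2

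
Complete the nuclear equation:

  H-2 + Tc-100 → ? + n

Ru-101

Conserve mass number: 2 + 100 = A + 1, so A = 101.
Conserve atomic number: 1 + 43 = Z + 0, so Z = 44.
Z = 44 is ruthenium, so the species is Ru-101.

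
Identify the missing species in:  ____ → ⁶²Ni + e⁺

Cu-62

Conserve mass number: A = 62 + 0, so A = 62.
Conserve atomic number: Z = 28 + 1, so Z = 29.
Z = 29 is copper, so the species is ⁶²Cu.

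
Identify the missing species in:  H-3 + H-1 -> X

Conserve mass number: 3 + 1 = A, so A = 4.
Conserve atomic number: 1 + 1 = Z, so Z = 2.
A = 4 and Z = 2 is He-4 — an alpha particle.

He-4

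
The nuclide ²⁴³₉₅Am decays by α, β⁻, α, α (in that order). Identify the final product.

Th-231

Start: (A, Z) = (243, 95).
After α: (239, 93).
After β⁻: (239, 94).
After α: (235, 92).
After α: (231, 90).
Z = 90 is thorium.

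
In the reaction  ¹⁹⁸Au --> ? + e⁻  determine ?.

Conserve mass number: 198 = A + 0, so A = 198.
Conserve atomic number: 79 = Z − 1, so Z = 80.
Z = 80 is mercury, so the species is ¹⁹⁸Hg.

Hg-198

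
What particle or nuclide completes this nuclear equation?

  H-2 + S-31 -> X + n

Cl-32

Conserve mass number: 2 + 31 = A + 1, so A = 32.
Conserve atomic number: 1 + 16 = Z + 0, so Z = 17.
Z = 17 is chlorine, so the species is Cl-32.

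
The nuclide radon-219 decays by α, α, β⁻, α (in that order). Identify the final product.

Start: (A, Z) = (219, 86).
After α: (215, 84).
After α: (211, 82).
After β⁻: (211, 83).
After α: (207, 81).
Z = 81 is thallium.

Tl-207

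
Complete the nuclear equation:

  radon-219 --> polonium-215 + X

Conserve mass number: 219 = 215 + A, so A = 4.
Conserve atomic number: 86 = 84 + Z, so Z = 2.
A = 4 and Z = 2 is helium-4 — an alpha particle.

alpha particle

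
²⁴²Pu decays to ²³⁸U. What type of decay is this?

ΔA = 238 − 242 = -4; ΔZ = 92 − 94 = -2.
A drops by 4 and Z drops by 2 — the signature of alpha emission.

alpha decay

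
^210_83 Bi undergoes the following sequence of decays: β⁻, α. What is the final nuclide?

Pb-206

Start: (A, Z) = (210, 83).
After β⁻: (210, 84).
After α: (206, 82).
Z = 82 is lead.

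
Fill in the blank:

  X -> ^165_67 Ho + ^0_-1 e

Dy-165

Conserve mass number: A = 165 + 0, so A = 165.
Conserve atomic number: Z = 67 − 1, so Z = 66.
Z = 66 is dysprosium, so the species is ^165_66 Dy.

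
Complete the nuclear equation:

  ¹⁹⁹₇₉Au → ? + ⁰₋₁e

Conserve mass number: 199 = A + 0, so A = 199.
Conserve atomic number: 79 = Z − 1, so Z = 80.
Z = 80 is mercury, so the species is ¹⁹⁹₈₀Hg.

Hg-199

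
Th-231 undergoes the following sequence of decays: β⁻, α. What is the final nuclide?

Ac-227

Start: (A, Z) = (231, 90).
After β⁻: (231, 91).
After α: (227, 89).
Z = 89 is actinium.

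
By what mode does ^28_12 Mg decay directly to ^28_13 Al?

beta-minus decay

ΔA = 28 − 28 = 0; ΔZ = 13 − 12 = +1.
A is unchanged and Z rises by 1 — a neutron has become a proton (β⁻ decay).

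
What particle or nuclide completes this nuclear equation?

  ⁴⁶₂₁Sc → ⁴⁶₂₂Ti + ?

beta-minus particle

Conserve mass number: 46 = 46 + A, so A = 0.
Conserve atomic number: 21 = 22 + Z, so Z = -1.
A = 0 and Z = -1 is ⁰₋₁e — a beta-minus particle.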